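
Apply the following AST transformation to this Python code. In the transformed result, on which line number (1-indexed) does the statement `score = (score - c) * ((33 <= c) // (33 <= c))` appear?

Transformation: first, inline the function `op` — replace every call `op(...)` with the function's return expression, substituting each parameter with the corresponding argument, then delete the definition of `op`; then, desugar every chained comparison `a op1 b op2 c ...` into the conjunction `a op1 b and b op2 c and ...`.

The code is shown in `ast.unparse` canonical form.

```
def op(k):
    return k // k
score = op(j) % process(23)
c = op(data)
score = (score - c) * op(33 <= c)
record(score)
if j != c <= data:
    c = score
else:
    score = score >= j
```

3

Transformed code:
score = j // j % process(23)
c = data // data
score = (score - c) * ((33 <= c) // (33 <= c))
record(score)
if j != c and c <= data:
    c = score
else:
    score = score >= j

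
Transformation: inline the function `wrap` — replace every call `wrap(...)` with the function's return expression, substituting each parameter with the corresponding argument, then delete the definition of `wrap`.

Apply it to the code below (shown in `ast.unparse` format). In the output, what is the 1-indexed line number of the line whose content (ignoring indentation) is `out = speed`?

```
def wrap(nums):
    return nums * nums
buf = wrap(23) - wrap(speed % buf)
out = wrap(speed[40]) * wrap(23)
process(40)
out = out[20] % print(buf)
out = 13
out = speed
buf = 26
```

Transformed code:
buf = 23 * 23 - speed % buf * (speed % buf)
out = speed[40] * speed[40] * (23 * 23)
process(40)
out = out[20] % print(buf)
out = 13
out = speed
buf = 26

6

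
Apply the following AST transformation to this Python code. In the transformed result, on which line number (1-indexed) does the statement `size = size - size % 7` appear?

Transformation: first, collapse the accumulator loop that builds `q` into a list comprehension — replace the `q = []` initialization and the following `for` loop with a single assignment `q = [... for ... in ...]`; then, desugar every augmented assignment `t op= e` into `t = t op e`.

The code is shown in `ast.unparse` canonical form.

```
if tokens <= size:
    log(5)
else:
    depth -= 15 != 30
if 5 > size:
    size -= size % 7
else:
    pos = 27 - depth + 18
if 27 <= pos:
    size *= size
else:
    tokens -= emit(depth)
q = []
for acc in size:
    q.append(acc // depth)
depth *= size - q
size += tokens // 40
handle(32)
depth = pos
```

6

Transformed code:
if tokens <= size:
    log(5)
else:
    depth = depth - (15 != 30)
if 5 > size:
    size = size - size % 7
else:
    pos = 27 - depth + 18
if 27 <= pos:
    size = size * size
else:
    tokens = tokens - emit(depth)
q = [acc // depth for acc in size]
depth = depth * (size - q)
size = size + tokens // 40
handle(32)
depth = pos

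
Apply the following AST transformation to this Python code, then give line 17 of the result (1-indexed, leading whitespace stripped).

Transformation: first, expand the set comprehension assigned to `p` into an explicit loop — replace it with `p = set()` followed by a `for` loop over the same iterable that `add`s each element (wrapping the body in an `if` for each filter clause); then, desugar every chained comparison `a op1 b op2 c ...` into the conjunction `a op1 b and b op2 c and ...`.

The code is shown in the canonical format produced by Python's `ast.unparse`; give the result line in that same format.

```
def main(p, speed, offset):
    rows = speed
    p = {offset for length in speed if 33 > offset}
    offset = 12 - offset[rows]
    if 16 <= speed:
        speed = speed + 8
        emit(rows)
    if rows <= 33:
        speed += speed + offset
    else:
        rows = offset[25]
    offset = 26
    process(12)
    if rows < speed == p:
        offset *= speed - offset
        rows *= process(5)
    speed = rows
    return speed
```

Transformed code:
def main(p, speed, offset):
    rows = speed
    p = set()
    for length in speed:
        if 33 > offset:
            p.add(offset)
    offset = 12 - offset[rows]
    if 16 <= speed:
        speed = speed + 8
        emit(rows)
    if rows <= 33:
        speed += speed + offset
    else:
        rows = offset[25]
    offset = 26
    process(12)
    if rows < speed and speed == p:
        offset *= speed - offset
        rows *= process(5)
    speed = rows
    return speed

if rows < speed and speed == p:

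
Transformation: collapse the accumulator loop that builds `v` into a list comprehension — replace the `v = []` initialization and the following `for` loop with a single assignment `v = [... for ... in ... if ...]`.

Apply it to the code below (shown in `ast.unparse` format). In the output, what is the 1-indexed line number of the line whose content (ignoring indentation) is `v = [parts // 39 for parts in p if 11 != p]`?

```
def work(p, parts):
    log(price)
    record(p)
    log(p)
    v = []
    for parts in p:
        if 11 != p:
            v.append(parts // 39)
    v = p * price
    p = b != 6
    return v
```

5

Transformed code:
def work(p, parts):
    log(price)
    record(p)
    log(p)
    v = [parts // 39 for parts in p if 11 != p]
    v = p * price
    p = b != 6
    return v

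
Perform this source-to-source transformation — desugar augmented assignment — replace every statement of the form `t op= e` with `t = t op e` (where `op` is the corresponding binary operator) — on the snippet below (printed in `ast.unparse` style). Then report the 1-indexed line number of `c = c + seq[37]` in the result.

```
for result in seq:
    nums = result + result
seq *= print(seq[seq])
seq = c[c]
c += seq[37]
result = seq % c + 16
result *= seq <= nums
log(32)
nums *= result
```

5

Transformed code:
for result in seq:
    nums = result + result
seq = seq * print(seq[seq])
seq = c[c]
c = c + seq[37]
result = seq % c + 16
result = result * (seq <= nums)
log(32)
nums = nums * result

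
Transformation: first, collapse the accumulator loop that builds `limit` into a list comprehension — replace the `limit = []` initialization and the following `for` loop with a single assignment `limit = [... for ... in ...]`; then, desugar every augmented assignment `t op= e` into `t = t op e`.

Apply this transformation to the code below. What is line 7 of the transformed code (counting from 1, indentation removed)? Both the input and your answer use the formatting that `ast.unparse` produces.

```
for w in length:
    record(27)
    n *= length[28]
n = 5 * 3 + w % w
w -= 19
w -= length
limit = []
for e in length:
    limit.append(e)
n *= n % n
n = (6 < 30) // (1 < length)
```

Transformed code:
for w in length:
    record(27)
    n = n * length[28]
n = 5 * 3 + w % w
w = w - 19
w = w - length
limit = [e for e in length]
n = n * (n % n)
n = (6 < 30) // (1 < length)

limit = [e for e in length]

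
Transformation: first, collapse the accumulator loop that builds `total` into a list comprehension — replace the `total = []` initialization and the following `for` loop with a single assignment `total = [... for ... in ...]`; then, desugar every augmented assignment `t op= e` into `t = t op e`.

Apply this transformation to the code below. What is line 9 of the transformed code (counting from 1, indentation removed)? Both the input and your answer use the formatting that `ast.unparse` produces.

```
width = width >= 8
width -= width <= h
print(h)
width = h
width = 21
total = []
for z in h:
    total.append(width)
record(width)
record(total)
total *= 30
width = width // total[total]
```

Transformed code:
width = width >= 8
width = width - (width <= h)
print(h)
width = h
width = 21
total = [width for z in h]
record(width)
record(total)
total = total * 30
width = width // total[total]

total = total * 30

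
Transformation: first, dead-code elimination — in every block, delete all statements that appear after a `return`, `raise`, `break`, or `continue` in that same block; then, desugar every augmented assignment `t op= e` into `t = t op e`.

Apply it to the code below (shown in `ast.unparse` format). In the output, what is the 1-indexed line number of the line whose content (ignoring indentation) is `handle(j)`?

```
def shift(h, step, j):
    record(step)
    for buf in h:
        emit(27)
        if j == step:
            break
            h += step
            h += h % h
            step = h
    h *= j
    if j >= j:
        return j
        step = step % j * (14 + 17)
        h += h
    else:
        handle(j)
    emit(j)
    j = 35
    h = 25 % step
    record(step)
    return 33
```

Transformed code:
def shift(h, step, j):
    record(step)
    for buf in h:
        emit(27)
        if j == step:
            break
    h = h * j
    if j >= j:
        return j
    else:
        handle(j)
    emit(j)
    j = 35
    h = 25 % step
    record(step)
    return 33

11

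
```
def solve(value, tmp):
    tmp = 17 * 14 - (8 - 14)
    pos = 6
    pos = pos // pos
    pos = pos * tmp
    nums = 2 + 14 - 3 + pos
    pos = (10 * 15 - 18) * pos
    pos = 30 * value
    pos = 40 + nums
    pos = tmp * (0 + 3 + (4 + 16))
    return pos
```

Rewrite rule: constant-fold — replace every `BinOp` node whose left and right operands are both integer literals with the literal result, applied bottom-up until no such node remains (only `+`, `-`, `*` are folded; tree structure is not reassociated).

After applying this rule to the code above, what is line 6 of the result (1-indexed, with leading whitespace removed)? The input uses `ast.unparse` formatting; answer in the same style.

Transformed code:
def solve(value, tmp):
    tmp = 244
    pos = 6
    pos = pos // pos
    pos = pos * tmp
    nums = 13 + pos
    pos = 132 * pos
    pos = 30 * value
    pos = 40 + nums
    pos = tmp * 23
    return pos

nums = 13 + pos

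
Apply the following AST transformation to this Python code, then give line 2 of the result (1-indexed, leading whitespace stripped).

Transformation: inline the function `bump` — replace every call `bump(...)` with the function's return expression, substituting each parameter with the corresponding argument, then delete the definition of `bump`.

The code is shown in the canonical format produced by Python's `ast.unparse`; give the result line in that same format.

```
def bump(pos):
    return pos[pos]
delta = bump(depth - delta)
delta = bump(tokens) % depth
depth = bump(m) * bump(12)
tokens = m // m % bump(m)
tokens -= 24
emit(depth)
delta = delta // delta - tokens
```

delta = tokens[tokens] % depth

Transformed code:
delta = (depth - delta)[depth - delta]
delta = tokens[tokens] % depth
depth = m[m] * 12[12]
tokens = m // m % m[m]
tokens -= 24
emit(depth)
delta = delta // delta - tokens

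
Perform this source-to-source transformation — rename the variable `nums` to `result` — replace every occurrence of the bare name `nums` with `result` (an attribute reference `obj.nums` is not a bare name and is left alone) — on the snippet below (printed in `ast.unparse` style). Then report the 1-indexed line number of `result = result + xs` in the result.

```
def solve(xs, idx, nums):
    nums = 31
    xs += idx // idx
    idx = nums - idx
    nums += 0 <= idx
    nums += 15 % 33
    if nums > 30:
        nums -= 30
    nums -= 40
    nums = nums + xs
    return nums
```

10

Transformed code:
def solve(xs, idx, result):
    result = 31
    xs += idx // idx
    idx = result - idx
    result += 0 <= idx
    result += 15 % 33
    if result > 30:
        result -= 30
    result -= 40
    result = result + xs
    return result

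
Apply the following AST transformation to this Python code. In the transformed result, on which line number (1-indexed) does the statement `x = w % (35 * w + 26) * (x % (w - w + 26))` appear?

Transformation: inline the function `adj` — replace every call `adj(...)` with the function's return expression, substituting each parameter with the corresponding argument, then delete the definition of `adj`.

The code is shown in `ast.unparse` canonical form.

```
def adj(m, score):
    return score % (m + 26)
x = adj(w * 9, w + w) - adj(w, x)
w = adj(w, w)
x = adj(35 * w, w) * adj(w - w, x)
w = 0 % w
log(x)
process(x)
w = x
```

Transformed code:
x = (w + w) % (w * 9 + 26) - x % (w + 26)
w = w % (w + 26)
x = w % (35 * w + 26) * (x % (w - w + 26))
w = 0 % w
log(x)
process(x)
w = x

3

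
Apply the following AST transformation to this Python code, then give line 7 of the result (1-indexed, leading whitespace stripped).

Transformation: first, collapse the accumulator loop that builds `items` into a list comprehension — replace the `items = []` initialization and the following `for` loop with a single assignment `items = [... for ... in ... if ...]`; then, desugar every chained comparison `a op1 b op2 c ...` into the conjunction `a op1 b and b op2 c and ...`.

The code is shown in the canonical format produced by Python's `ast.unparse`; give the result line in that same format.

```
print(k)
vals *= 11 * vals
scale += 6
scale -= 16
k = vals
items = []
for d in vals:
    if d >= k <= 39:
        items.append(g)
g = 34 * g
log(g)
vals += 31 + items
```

g = 34 * g

Transformed code:
print(k)
vals *= 11 * vals
scale += 6
scale -= 16
k = vals
items = [g for d in vals if d >= k and k <= 39]
g = 34 * g
log(g)
vals += 31 + items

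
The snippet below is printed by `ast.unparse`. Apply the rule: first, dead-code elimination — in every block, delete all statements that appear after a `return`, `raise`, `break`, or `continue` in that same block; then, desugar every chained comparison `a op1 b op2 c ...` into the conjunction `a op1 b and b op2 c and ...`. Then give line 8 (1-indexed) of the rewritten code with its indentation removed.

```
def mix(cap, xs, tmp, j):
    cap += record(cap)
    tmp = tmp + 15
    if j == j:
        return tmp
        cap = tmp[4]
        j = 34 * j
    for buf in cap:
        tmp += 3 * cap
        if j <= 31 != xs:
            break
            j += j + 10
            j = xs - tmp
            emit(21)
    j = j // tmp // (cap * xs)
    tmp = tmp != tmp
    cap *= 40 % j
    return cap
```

Transformed code:
def mix(cap, xs, tmp, j):
    cap += record(cap)
    tmp = tmp + 15
    if j == j:
        return tmp
    for buf in cap:
        tmp += 3 * cap
        if j <= 31 and 31 != xs:
            break
    j = j // tmp // (cap * xs)
    tmp = tmp != tmp
    cap *= 40 % j
    return cap

if j <= 31 and 31 != xs:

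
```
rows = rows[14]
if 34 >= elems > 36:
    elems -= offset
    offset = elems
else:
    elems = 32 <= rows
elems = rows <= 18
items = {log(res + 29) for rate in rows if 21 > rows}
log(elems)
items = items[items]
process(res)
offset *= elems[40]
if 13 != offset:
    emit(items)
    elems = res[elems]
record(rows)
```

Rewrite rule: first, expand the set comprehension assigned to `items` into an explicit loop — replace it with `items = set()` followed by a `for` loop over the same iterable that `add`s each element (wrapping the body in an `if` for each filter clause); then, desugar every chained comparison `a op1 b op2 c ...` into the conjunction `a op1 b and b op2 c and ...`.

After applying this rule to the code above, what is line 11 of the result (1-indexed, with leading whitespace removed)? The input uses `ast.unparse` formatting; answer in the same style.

items.add(log(res + 29))

Transformed code:
rows = rows[14]
if 34 >= elems and elems > 36:
    elems -= offset
    offset = elems
else:
    elems = 32 <= rows
elems = rows <= 18
items = set()
for rate in rows:
    if 21 > rows:
        items.add(log(res + 29))
log(elems)
items = items[items]
process(res)
offset *= elems[40]
if 13 != offset:
    emit(items)
    elems = res[elems]
record(rows)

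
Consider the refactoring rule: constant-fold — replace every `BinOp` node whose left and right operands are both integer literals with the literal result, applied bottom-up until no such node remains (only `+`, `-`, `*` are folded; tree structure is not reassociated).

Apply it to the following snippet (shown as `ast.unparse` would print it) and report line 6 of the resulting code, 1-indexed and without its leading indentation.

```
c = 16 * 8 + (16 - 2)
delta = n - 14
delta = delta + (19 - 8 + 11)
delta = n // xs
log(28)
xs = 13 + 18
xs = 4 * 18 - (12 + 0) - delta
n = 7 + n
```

Transformed code:
c = 142
delta = n - 14
delta = delta + 22
delta = n // xs
log(28)
xs = 31
xs = 60 - delta
n = 7 + n

xs = 31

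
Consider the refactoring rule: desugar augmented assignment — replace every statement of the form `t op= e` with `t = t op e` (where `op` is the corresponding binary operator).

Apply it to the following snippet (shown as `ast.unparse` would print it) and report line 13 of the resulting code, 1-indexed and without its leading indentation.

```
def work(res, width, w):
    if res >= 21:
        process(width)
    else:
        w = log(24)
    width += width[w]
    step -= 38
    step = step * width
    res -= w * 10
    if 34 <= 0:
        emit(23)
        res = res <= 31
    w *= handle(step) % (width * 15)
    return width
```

Transformed code:
def work(res, width, w):
    if res >= 21:
        process(width)
    else:
        w = log(24)
    width = width + width[w]
    step = step - 38
    step = step * width
    res = res - w * 10
    if 34 <= 0:
        emit(23)
        res = res <= 31
    w = w * (handle(step) % (width * 15))
    return width

w = w * (handle(step) % (width * 15))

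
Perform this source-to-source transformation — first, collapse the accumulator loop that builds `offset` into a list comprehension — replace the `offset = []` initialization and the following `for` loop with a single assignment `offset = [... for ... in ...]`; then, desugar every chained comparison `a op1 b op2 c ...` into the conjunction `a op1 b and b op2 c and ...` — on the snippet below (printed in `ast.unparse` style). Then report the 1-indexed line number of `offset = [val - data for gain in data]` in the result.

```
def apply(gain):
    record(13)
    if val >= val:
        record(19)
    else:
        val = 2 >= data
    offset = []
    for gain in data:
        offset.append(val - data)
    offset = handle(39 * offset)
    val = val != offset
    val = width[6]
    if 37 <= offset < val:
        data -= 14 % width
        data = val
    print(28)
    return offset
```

Transformed code:
def apply(gain):
    record(13)
    if val >= val:
        record(19)
    else:
        val = 2 >= data
    offset = [val - data for gain in data]
    offset = handle(39 * offset)
    val = val != offset
    val = width[6]
    if 37 <= offset and offset < val:
        data -= 14 % width
        data = val
    print(28)
    return offset

7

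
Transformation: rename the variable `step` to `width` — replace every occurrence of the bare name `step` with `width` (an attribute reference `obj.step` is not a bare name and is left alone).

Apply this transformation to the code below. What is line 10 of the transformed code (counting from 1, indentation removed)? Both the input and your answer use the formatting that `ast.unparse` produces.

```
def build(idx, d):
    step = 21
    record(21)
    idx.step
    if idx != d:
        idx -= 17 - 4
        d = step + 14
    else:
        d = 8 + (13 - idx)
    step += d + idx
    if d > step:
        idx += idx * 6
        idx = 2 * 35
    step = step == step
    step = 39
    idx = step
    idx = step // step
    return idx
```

Transformed code:
def build(idx, d):
    width = 21
    record(21)
    idx.step
    if idx != d:
        idx -= 17 - 4
        d = width + 14
    else:
        d = 8 + (13 - idx)
    width += d + idx
    if d > width:
        idx += idx * 6
        idx = 2 * 35
    width = width == width
    width = 39
    idx = width
    idx = width // width
    return idx

width += d + idx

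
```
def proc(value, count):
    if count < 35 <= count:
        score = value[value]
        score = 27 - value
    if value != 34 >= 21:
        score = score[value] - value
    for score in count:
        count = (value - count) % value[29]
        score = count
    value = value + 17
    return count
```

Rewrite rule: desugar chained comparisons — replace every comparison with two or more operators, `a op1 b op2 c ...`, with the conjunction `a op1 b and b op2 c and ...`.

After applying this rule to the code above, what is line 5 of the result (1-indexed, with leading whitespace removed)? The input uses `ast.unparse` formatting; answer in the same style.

if value != 34 and 34 >= 21:

Transformed code:
def proc(value, count):
    if count < 35 and 35 <= count:
        score = value[value]
        score = 27 - value
    if value != 34 and 34 >= 21:
        score = score[value] - value
    for score in count:
        count = (value - count) % value[29]
        score = count
    value = value + 17
    return count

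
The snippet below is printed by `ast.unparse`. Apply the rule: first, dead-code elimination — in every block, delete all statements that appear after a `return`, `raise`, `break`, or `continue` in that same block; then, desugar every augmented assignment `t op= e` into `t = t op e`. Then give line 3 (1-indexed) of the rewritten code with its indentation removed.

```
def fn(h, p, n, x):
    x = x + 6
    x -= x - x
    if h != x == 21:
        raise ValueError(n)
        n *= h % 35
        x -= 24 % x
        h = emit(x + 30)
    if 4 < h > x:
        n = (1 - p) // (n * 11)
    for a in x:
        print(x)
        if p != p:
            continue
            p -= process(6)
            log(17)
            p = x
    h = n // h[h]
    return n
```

Transformed code:
def fn(h, p, n, x):
    x = x + 6
    x = x - (x - x)
    if h != x == 21:
        raise ValueError(n)
    if 4 < h > x:
        n = (1 - p) // (n * 11)
    for a in x:
        print(x)
        if p != p:
            continue
    h = n // h[h]
    return n

x = x - (x - x)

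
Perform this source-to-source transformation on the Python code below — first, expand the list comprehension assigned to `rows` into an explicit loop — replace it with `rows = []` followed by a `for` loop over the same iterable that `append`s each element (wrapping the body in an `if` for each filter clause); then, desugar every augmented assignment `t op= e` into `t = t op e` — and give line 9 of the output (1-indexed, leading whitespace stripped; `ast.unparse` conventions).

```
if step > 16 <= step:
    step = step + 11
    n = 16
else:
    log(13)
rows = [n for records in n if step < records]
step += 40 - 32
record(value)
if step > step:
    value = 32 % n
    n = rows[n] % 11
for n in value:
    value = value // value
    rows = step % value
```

Transformed code:
if step > 16 <= step:
    step = step + 11
    n = 16
else:
    log(13)
rows = []
for records in n:
    if step < records:
        rows.append(n)
step = step + (40 - 32)
record(value)
if step > step:
    value = 32 % n
    n = rows[n] % 11
for n in value:
    value = value // value
    rows = step % value

rows.append(n)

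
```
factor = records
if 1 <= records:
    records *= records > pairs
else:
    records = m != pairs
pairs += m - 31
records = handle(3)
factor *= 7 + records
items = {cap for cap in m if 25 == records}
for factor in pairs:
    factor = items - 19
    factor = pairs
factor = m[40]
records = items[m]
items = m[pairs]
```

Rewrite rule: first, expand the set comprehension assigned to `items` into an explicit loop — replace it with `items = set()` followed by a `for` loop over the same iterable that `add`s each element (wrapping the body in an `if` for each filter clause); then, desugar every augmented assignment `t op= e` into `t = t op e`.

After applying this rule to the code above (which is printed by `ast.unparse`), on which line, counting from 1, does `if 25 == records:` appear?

Transformed code:
factor = records
if 1 <= records:
    records = records * (records > pairs)
else:
    records = m != pairs
pairs = pairs + (m - 31)
records = handle(3)
factor = factor * (7 + records)
items = set()
for cap in m:
    if 25 == records:
        items.add(cap)
for factor in pairs:
    factor = items - 19
    factor = pairs
factor = m[40]
records = items[m]
items = m[pairs]

11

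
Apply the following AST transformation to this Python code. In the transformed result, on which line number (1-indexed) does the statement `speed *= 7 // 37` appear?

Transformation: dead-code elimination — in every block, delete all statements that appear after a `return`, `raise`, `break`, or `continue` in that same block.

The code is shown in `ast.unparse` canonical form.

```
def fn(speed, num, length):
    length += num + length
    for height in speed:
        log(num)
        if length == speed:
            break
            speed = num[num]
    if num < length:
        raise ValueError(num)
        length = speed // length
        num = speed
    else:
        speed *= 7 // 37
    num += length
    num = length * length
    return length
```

10

Transformed code:
def fn(speed, num, length):
    length += num + length
    for height in speed:
        log(num)
        if length == speed:
            break
    if num < length:
        raise ValueError(num)
    else:
        speed *= 7 // 37
    num += length
    num = length * length
    return length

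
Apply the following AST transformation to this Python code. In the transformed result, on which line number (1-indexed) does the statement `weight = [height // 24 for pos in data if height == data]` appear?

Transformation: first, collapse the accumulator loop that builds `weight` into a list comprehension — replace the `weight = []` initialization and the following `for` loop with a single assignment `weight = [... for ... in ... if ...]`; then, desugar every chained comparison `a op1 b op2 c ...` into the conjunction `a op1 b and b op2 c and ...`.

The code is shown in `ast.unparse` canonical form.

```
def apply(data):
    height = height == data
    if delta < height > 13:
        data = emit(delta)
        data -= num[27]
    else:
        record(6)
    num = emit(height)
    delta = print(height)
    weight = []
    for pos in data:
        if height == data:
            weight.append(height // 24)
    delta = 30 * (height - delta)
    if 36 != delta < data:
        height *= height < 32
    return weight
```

Transformed code:
def apply(data):
    height = height == data
    if delta < height and height > 13:
        data = emit(delta)
        data -= num[27]
    else:
        record(6)
    num = emit(height)
    delta = print(height)
    weight = [height // 24 for pos in data if height == data]
    delta = 30 * (height - delta)
    if 36 != delta and delta < data:
        height *= height < 32
    return weight

10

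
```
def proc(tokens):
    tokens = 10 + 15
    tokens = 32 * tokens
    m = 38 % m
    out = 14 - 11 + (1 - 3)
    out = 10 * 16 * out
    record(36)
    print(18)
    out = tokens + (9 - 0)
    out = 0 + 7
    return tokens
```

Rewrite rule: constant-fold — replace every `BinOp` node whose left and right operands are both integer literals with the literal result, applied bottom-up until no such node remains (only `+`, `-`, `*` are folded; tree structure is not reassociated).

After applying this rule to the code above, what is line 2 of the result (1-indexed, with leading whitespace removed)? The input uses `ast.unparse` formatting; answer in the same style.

Transformed code:
def proc(tokens):
    tokens = 25
    tokens = 32 * tokens
    m = 38 % m
    out = 1
    out = 160 * out
    record(36)
    print(18)
    out = tokens + 9
    out = 7
    return tokens

tokens = 25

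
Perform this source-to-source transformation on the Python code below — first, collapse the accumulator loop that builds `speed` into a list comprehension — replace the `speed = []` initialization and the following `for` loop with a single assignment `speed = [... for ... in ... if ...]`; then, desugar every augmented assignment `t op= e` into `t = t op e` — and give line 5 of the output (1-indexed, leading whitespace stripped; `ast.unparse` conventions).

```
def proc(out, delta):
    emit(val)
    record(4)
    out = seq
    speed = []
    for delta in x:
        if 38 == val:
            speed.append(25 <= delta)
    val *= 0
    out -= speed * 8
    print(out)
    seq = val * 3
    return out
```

Transformed code:
def proc(out, delta):
    emit(val)
    record(4)
    out = seq
    speed = [25 <= delta for delta in x if 38 == val]
    val = val * 0
    out = out - speed * 8
    print(out)
    seq = val * 3
    return out

speed = [25 <= delta for delta in x if 38 == val]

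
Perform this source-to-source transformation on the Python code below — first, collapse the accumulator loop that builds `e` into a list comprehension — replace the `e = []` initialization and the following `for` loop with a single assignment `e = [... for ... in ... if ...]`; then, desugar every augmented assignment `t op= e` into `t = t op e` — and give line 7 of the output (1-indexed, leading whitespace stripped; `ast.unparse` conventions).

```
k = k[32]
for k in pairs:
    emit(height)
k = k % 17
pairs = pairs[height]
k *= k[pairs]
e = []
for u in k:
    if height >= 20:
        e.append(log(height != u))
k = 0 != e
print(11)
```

e = [log(height != u) for u in k if height >= 20]

Transformed code:
k = k[32]
for k in pairs:
    emit(height)
k = k % 17
pairs = pairs[height]
k = k * k[pairs]
e = [log(height != u) for u in k if height >= 20]
k = 0 != e
print(11)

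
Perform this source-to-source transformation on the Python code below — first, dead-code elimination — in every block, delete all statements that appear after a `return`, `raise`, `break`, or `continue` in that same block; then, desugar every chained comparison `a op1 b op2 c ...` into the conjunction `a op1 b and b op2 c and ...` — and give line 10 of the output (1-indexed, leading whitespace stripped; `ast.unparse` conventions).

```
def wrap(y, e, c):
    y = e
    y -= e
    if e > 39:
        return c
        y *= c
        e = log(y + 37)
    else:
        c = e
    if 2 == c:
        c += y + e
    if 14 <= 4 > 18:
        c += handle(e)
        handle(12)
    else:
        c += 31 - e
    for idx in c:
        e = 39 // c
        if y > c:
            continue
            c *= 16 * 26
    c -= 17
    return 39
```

if 14 <= 4 and 4 > 18:

Transformed code:
def wrap(y, e, c):
    y = e
    y -= e
    if e > 39:
        return c
    else:
        c = e
    if 2 == c:
        c += y + e
    if 14 <= 4 and 4 > 18:
        c += handle(e)
        handle(12)
    else:
        c += 31 - e
    for idx in c:
        e = 39 // c
        if y > c:
            continue
    c -= 17
    return 39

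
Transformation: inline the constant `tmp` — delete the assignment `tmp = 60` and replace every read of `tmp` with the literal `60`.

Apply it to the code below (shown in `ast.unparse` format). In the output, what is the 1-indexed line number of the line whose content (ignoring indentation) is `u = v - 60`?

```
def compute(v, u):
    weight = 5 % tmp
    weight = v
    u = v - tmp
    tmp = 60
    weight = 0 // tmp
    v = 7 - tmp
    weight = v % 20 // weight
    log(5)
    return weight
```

Transformed code:
def compute(v, u):
    weight = 5 % 60
    weight = v
    u = v - 60
    weight = 0 // 60
    v = 7 - 60
    weight = v % 20 // weight
    log(5)
    return weight

4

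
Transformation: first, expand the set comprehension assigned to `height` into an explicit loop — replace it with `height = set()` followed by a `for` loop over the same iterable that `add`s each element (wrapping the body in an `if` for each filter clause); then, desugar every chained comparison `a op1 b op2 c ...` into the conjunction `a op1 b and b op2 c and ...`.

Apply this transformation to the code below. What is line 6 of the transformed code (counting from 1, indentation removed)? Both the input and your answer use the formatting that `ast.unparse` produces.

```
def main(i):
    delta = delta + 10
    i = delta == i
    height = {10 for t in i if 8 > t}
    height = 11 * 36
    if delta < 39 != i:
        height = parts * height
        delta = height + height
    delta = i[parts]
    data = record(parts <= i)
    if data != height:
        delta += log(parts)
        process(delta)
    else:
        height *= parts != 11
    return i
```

if 8 > t:

Transformed code:
def main(i):
    delta = delta + 10
    i = delta == i
    height = set()
    for t in i:
        if 8 > t:
            height.add(10)
    height = 11 * 36
    if delta < 39 and 39 != i:
        height = parts * height
        delta = height + height
    delta = i[parts]
    data = record(parts <= i)
    if data != height:
        delta += log(parts)
        process(delta)
    else:
        height *= parts != 11
    return i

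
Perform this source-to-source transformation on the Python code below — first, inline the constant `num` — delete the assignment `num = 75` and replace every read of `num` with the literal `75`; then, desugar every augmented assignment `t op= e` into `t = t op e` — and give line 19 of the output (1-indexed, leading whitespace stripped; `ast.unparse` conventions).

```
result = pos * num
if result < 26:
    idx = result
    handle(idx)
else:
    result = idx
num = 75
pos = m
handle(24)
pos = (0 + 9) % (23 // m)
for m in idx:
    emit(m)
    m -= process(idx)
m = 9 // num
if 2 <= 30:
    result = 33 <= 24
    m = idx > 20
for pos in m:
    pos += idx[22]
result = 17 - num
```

Transformed code:
result = pos * 75
if result < 26:
    idx = result
    handle(idx)
else:
    result = idx
pos = m
handle(24)
pos = (0 + 9) % (23 // m)
for m in idx:
    emit(m)
    m = m - process(idx)
m = 9 // 75
if 2 <= 30:
    result = 33 <= 24
    m = idx > 20
for pos in m:
    pos = pos + idx[22]
result = 17 - 75

result = 17 - 75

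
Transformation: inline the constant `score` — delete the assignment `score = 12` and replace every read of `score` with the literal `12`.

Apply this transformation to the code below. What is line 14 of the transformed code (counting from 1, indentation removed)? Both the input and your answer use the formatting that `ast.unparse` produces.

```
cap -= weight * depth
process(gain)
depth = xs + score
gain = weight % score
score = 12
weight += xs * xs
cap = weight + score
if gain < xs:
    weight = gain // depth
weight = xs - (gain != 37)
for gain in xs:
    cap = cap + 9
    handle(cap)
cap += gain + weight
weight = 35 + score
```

weight = 35 + 12

Transformed code:
cap -= weight * depth
process(gain)
depth = xs + 12
gain = weight % 12
weight += xs * xs
cap = weight + 12
if gain < xs:
    weight = gain // depth
weight = xs - (gain != 37)
for gain in xs:
    cap = cap + 9
    handle(cap)
cap += gain + weight
weight = 35 + 12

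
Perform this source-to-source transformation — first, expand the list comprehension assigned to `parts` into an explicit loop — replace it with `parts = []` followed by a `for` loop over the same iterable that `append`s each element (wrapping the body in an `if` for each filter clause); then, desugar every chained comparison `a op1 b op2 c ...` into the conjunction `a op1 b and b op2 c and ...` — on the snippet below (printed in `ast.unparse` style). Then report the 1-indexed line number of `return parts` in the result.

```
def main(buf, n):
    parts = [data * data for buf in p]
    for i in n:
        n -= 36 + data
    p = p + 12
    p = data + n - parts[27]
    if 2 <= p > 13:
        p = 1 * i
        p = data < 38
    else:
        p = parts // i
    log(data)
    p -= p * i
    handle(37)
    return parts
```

Transformed code:
def main(buf, n):
    parts = []
    for buf in p:
        parts.append(data * data)
    for i in n:
        n -= 36 + data
    p = p + 12
    p = data + n - parts[27]
    if 2 <= p and p > 13:
        p = 1 * i
        p = data < 38
    else:
        p = parts // i
    log(data)
    p -= p * i
    handle(37)
    return parts

17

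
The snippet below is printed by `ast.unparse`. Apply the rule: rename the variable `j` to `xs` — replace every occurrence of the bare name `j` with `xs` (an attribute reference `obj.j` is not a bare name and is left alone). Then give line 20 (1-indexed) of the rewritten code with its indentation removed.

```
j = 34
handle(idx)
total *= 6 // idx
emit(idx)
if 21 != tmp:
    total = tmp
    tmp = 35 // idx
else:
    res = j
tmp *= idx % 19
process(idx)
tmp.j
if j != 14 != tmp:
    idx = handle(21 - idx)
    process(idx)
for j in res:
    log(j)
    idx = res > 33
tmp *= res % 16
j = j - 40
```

Transformed code:
xs = 34
handle(idx)
total *= 6 // idx
emit(idx)
if 21 != tmp:
    total = tmp
    tmp = 35 // idx
else:
    res = xs
tmp *= idx % 19
process(idx)
tmp.j
if xs != 14 != tmp:
    idx = handle(21 - idx)
    process(idx)
for xs in res:
    log(xs)
    idx = res > 33
tmp *= res % 16
xs = xs - 40

xs = xs - 40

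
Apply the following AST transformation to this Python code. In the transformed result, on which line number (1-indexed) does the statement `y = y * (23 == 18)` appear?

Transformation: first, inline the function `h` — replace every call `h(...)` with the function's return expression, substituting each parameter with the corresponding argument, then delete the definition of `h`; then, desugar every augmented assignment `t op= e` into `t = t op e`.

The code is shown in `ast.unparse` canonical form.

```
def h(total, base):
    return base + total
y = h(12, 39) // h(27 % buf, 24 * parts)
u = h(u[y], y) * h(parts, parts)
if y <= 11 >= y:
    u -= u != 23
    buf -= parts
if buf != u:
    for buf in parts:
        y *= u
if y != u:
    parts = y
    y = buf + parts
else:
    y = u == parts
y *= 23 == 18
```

14

Transformed code:
y = (39 + 12) // (24 * parts + 27 % buf)
u = (y + u[y]) * (parts + parts)
if y <= 11 >= y:
    u = u - (u != 23)
    buf = buf - parts
if buf != u:
    for buf in parts:
        y = y * u
if y != u:
    parts = y
    y = buf + parts
else:
    y = u == parts
y = y * (23 == 18)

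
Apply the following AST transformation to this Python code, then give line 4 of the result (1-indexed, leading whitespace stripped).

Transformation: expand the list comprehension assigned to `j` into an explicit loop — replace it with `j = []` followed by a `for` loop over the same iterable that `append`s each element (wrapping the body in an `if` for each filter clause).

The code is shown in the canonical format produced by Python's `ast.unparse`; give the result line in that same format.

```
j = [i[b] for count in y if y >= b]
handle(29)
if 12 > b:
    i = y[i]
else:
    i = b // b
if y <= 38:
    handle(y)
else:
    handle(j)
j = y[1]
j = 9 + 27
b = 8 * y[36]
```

Transformed code:
j = []
for count in y:
    if y >= b:
        j.append(i[b])
handle(29)
if 12 > b:
    i = y[i]
else:
    i = b // b
if y <= 38:
    handle(y)
else:
    handle(j)
j = y[1]
j = 9 + 27
b = 8 * y[36]

j.append(i[b])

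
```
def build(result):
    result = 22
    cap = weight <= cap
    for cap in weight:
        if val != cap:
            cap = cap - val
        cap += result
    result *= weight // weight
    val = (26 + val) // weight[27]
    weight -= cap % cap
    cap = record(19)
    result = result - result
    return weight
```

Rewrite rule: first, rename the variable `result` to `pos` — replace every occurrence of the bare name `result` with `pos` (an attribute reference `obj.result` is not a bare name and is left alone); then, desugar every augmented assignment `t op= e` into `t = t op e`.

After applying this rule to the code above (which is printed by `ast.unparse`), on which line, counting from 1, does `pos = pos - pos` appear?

12

Transformed code:
def build(pos):
    pos = 22
    cap = weight <= cap
    for cap in weight:
        if val != cap:
            cap = cap - val
        cap = cap + pos
    pos = pos * (weight // weight)
    val = (26 + val) // weight[27]
    weight = weight - cap % cap
    cap = record(19)
    pos = pos - pos
    return weight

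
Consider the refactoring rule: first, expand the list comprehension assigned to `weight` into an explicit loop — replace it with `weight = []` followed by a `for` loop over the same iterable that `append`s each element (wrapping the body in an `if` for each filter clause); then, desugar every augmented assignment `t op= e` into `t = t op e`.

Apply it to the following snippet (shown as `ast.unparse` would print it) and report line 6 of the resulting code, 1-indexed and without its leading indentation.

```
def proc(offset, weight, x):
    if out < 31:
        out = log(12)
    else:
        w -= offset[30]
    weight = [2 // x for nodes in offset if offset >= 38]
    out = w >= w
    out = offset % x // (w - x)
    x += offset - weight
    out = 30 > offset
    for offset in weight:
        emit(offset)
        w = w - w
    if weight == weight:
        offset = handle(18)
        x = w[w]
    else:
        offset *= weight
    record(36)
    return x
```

weight = []

Transformed code:
def proc(offset, weight, x):
    if out < 31:
        out = log(12)
    else:
        w = w - offset[30]
    weight = []
    for nodes in offset:
        if offset >= 38:
            weight.append(2 // x)
    out = w >= w
    out = offset % x // (w - x)
    x = x + (offset - weight)
    out = 30 > offset
    for offset in weight:
        emit(offset)
        w = w - w
    if weight == weight:
        offset = handle(18)
        x = w[w]
    else:
        offset = offset * weight
    record(36)
    return x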